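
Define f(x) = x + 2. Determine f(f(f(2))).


f(2) = 4
f(4) = 6
f(6) = 8

8


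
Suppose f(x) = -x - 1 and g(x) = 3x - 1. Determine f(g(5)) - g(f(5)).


f(g(5)) = -15
g(f(5)) = -19
Difference = 4

4


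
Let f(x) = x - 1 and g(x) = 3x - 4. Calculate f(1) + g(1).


f(1) = 0
g(1) = -1
Sum = -1

-1


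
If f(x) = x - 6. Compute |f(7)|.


1


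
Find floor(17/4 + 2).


6


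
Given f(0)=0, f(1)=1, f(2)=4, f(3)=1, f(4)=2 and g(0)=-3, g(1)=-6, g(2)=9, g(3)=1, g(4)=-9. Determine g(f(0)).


f(0) = 0
g(0) = -3

-3


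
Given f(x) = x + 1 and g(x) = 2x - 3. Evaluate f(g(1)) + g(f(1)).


f(g(1)) = 0
g(f(1)) = 1
Sum = 1

1


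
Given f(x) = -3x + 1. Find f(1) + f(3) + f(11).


f(1) = -2
f(3) = -8
f(11) = -32
Sum = -42

-42


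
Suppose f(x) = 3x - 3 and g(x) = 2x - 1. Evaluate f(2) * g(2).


f(2) = 3
g(2) = 3
Product = 9

9


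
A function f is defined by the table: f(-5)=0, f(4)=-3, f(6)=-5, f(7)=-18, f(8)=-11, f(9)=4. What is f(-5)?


Reading from the table at x = -5

0


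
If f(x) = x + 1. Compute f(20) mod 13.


f(20) = 21
21 mod 13 = 8

8


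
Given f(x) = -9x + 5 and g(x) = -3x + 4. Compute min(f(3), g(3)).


f(3) = -22
g(3) = -5
min = -22

-22


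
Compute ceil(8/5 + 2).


8/5 = 1.6
1.6 + 2 = 3.6
ceil(3.6) = 4

4


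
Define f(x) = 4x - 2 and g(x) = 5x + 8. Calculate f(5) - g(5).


f(5) = 18
g(5) = 33
Difference = -15

-15


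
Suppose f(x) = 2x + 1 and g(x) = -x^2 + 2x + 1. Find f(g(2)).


g(2) = 1
f(1) = 3

3


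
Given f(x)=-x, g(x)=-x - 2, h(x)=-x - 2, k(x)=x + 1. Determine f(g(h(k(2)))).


k(2) = 3
h(3) = -5
g(-5) = 3
f(3) = -3

-3


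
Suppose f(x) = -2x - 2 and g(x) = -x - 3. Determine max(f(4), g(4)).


f(4) = -10
g(4) = -7
max = -7

-7


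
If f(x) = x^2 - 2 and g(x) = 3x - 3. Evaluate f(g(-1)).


g(-1) = -6
f(-6) = 1*(-6)^2 - 2 = 34

34


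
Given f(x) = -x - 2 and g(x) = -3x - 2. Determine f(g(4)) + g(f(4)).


f(g(4)) = 12
g(f(4)) = 16
Sum = 28

28


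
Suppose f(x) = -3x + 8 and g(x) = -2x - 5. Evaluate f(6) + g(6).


f(6) = -10
g(6) = -17
Sum = -27

-27


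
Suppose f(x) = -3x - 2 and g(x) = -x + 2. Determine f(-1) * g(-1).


f(-1) = 1
g(-1) = 3
Product = 3

3


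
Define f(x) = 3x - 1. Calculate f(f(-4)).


f(-4) = -13
f(-13) = -40

-40


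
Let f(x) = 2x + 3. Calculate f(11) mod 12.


f(11) = 25
25 mod 12 = 1

1


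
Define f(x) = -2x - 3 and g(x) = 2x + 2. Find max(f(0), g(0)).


2


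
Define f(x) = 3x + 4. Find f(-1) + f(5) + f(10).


54


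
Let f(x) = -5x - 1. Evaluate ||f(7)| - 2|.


f(7) = -36
|-36| = 36
|36 - 2| = 34

34


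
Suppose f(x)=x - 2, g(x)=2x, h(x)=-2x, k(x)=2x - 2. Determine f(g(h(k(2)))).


k(2) = 2
h(2) = -4
g(-4) = -8
f(-8) = -10

-10


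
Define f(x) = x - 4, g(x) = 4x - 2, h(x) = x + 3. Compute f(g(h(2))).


h(2) = 5
g(5) = 18
f(18) = 14

14


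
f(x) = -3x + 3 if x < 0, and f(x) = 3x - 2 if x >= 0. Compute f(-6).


-6 satisfies x < 0
f(-6) = 21

21


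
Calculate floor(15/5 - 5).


15/5 = 3
3 - 5 = -2
floor(-2) = -2

-2


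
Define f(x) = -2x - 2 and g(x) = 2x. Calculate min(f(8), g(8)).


f(8) = -18
g(8) = 16
min = -18

-18


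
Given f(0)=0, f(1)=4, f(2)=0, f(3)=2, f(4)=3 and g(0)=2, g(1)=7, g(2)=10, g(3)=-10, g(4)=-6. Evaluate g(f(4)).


f(4) = 3
g(3) = -10

-10


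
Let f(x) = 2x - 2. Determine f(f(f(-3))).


f(-3) = -8
f(-8) = -18
f(-18) = -38

-38


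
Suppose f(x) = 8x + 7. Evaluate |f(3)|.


f(3) = 31
|31| = 31

31


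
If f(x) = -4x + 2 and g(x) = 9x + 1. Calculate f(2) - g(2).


-25


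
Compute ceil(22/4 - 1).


22/4 = 5.5
5.5 - 1 = 4.5
ceil(4.5) = 5

5


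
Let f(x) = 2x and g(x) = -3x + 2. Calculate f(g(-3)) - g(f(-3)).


f(g(-3)) = 22
g(f(-3)) = 20
Difference = 2

2


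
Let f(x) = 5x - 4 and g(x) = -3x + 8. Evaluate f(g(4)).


g(4) = -4
f(-4) = -24

-24


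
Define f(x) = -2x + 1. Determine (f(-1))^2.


f(-1) = 3
(3)^2 = 9

9


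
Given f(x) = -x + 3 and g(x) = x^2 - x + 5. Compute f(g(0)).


g(0) = 5
f(5) = -2

-2


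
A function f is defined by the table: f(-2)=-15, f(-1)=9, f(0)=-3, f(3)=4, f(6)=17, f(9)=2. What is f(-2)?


Reading from the table at x = -2

-15


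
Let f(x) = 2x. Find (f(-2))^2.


16


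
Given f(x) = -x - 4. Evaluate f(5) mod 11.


f(5) = -9
-9 mod 11 = 2

2


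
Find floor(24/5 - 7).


24/5 = 4.8
4.8 - 7 = -2.2
floor(-2.2) = -3

-3


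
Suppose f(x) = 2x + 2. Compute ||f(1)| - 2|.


f(1) = 4
|4| = 4
|4 - 2| = 2

2


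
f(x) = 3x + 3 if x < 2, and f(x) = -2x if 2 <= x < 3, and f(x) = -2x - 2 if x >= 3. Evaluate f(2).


2 satisfies 2 <= x < 3
f(2) = -4

-4


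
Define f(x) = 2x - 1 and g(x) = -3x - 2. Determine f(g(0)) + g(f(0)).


f(g(0)) = -5
g(f(0)) = 1
Sum = -4

-4


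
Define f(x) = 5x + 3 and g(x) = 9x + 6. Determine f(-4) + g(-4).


f(-4) = -17
g(-4) = -30
Sum = -47

-47


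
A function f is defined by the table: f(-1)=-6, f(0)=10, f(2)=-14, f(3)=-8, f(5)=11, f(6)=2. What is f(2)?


Reading from the table at x = 2

-14


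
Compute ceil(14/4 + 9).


14/4 = 3.5
3.5 + 9 = 12.5
ceil(12.5) = 13

13


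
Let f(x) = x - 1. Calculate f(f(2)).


f(2) = 1
f(1) = 0

0


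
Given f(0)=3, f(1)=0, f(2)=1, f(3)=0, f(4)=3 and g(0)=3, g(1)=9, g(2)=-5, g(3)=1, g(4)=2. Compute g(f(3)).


f(3) = 0
g(0) = 3

3


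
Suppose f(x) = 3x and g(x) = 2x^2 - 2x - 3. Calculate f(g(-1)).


3


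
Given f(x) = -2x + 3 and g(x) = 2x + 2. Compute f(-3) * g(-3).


f(-3) = 9
g(-3) = -4
Product = -36

-36


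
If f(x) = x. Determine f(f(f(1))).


f(1) = 1
f(1) = 1
f(1) = 1

1


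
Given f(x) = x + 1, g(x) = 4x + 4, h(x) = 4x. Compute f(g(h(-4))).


h(-4) = -16
g(-16) = -60
f(-60) = -59

-59


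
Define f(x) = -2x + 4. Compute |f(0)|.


f(0) = 4
|4| = 4

4


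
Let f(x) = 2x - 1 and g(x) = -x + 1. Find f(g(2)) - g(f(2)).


-1


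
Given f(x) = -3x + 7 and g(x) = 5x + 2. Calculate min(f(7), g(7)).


f(7) = -14
g(7) = 37
min = -14

-14


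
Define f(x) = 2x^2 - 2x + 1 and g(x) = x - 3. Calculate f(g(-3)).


g(-3) = -6
f(-6) = 2*(-6)^2 - 2*(-6) + 1 = 85

85


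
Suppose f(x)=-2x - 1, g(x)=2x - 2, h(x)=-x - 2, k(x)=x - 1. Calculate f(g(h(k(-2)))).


k(-2) = -3
h(-3) = 1
g(1) = 0
f(0) = -1

-1


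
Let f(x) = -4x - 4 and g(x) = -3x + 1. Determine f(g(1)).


g(1) = -2
f(-2) = 4

4


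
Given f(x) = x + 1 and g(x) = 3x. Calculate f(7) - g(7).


f(7) = 8
g(7) = 21
Difference = -13

-13


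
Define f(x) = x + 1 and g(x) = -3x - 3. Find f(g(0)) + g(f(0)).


f(g(0)) = -2
g(f(0)) = -6
Sum = -8

-8


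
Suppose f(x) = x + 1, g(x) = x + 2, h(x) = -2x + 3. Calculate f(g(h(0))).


h(0) = 3
g(3) = 5
f(5) = 6

6


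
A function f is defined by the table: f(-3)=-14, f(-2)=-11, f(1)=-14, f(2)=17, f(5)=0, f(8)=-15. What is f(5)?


Reading from the table at x = 5

0


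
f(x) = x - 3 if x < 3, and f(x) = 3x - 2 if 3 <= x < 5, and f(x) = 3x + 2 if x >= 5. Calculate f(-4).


-7


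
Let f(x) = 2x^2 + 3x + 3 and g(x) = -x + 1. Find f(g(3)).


g(3) = -2
f(-2) = 2*(-2)^2 + 3*(-2) + 3 = 5

5


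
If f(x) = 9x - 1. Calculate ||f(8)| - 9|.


f(8) = 71
|71| = 71
|71 - 9| = 62

62


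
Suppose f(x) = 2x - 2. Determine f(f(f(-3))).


f(-3) = -8
f(-8) = -18
f(-18) = -38

-38


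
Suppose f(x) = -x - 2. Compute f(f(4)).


f(4) = -6
f(-6) = 4

4


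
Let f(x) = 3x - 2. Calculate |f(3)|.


7


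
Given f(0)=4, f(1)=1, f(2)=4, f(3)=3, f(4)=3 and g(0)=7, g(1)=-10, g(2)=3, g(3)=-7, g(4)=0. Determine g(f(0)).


f(0) = 4
g(4) = 0

0


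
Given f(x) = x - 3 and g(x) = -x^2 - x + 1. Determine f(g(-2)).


g(-2) = -1
f(-1) = -4

-4


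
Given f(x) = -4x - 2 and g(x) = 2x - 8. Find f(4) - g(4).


f(4) = -18
g(4) = 0
Difference = -18

-18


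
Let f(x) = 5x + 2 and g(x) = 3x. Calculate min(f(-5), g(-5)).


f(-5) = -23
g(-5) = -15
min = -23

-23


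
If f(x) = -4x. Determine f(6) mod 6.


0


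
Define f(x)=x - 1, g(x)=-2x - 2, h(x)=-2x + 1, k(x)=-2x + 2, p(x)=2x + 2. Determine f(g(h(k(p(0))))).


p(0) = 2
k(2) = -2
h(-2) = 5
g(5) = -12
f(-12) = -13

-13


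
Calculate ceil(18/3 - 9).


18/3 = 6
6 - 9 = -3
ceil(-3) = -3

-3


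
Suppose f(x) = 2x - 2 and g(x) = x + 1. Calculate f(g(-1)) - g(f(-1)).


f(g(-1)) = -2
g(f(-1)) = -3
Difference = 1

1


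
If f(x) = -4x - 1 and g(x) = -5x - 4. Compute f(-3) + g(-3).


22


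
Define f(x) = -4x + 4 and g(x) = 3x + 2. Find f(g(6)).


g(6) = 20
f(20) = -76

-76


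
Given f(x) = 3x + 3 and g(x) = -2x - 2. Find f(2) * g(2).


f(2) = 9
g(2) = -6
Product = -54

-54


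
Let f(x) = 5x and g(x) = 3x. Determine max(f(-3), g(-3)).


f(-3) = -15
g(-3) = -9
max = -9

-9


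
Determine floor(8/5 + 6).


8/5 = 1.6
1.6 + 6 = 7.6
floor(7.6) = 7

7


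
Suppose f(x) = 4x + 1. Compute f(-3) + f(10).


f(-3) = -11
f(10) = 41
Sum = 30

30


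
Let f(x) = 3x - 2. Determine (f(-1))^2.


f(-1) = -5
(-5)^2 = 25

25


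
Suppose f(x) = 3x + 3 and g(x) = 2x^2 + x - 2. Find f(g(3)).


g(3) = 19
f(19) = 60

60


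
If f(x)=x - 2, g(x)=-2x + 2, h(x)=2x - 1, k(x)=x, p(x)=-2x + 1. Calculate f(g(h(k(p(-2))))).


p(-2) = 5
k(5) = 5
h(5) = 9
g(9) = -16
f(-16) = -18

-18


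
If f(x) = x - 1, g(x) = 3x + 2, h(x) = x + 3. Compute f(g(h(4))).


h(4) = 7
g(7) = 23
f(23) = 22

22


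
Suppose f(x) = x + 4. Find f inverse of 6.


2


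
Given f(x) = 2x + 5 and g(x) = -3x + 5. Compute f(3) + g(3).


f(3) = 11
g(3) = -4
Sum = 7

7


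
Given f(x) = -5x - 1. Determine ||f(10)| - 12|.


f(10) = -51
|-51| = 51
|51 - 12| = 39

39


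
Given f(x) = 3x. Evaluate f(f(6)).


f(6) = 18
f(18) = 54

54


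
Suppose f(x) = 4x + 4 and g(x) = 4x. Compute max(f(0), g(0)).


4


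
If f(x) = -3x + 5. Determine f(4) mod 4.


f(4) = -7
-7 mod 4 = 1

1


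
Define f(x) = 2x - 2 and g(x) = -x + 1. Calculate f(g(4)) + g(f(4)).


f(g(4)) = -8
g(f(4)) = -5
Sum = -13

-13


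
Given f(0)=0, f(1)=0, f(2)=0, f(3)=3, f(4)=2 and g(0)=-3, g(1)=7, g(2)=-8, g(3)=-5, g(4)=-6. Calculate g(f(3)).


f(3) = 3
g(3) = -5

-5


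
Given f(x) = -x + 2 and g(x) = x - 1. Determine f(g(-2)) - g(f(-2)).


f(g(-2)) = 5
g(f(-2)) = 3
Difference = 2

2


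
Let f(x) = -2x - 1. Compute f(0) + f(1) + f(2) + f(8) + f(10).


-47


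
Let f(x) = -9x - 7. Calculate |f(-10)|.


83


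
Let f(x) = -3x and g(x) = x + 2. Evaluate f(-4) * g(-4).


f(-4) = 12
g(-4) = -2
Product = -24

-24


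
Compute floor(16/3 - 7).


16/3 = 5.3333
5.3333 - 7 = -1.6667
floor(-1.6667) = -2

-2


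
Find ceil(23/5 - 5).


23/5 = 4.6
4.6 - 5 = -0.4
ceil(-0.4) = 0

0


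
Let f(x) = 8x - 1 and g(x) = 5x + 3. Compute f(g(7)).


303


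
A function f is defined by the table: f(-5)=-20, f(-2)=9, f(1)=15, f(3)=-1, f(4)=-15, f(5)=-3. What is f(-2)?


Reading from the table at x = -2

9


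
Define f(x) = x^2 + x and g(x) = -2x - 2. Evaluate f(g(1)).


g(1) = -4
f(-4) = 1*(-4)^2 + 1*(-4) = 12

12


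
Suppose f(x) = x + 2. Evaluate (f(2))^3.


64


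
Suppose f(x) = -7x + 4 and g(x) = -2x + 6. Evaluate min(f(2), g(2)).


f(2) = -10
g(2) = 2
min = -10

-10


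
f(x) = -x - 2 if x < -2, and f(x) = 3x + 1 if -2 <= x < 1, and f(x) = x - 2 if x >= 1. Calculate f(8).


8 satisfies x >= 1
f(8) = 6

6


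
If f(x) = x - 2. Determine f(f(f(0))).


-6


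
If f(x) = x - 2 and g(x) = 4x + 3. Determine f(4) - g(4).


-17


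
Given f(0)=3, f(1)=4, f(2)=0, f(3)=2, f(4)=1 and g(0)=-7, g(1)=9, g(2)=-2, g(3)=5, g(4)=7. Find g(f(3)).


f(3) = 2
g(2) = -2

-2


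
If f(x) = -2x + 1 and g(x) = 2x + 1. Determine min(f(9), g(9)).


f(9) = -17
g(9) = 19
min = -17

-17


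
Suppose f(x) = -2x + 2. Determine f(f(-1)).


f(-1) = 4
f(4) = -6

-6


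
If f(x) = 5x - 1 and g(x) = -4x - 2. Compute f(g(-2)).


g(-2) = 6
f(6) = 29

29


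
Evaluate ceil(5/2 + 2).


5/2 = 2.5
2.5 + 2 = 4.5
ceil(4.5) = 5

5


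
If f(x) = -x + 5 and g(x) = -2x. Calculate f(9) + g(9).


f(9) = -4
g(9) = -18
Sum = -22

-22


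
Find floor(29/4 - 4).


3


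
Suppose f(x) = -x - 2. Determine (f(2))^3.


f(2) = -4
(-4)^3 = -64

-64


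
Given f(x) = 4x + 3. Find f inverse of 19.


Solve 4x + 3 = 19
x = (19 - 3) / 4 = 4

4


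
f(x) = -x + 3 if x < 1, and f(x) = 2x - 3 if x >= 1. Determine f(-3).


6


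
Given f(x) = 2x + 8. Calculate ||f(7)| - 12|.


f(7) = 22
|22| = 22
|22 - 12| = 10

10


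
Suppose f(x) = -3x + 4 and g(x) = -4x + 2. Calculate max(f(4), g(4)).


-8


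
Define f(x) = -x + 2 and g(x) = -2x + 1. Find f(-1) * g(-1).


f(-1) = 3
g(-1) = 3
Product = 9

9


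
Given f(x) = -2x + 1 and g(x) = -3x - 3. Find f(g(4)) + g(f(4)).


f(g(4)) = 31
g(f(4)) = 18
Sum = 49

49


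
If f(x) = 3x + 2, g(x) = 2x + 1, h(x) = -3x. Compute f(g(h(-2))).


h(-2) = 6
g(6) = 13
f(13) = 41

41


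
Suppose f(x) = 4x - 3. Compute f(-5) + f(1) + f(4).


f(-5) = -23
f(1) = 1
f(4) = 13
Sum = -9

-9


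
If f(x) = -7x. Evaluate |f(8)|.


f(8) = -56
|-56| = 56

56


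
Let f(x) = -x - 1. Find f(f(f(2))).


-3


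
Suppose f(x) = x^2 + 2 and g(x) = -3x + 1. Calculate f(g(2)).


g(2) = -5
f(-5) = 1*(-5)^2 + 2 = 27

27


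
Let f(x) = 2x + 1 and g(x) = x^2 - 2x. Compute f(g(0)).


1


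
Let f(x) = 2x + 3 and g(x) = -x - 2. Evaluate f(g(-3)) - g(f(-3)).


4


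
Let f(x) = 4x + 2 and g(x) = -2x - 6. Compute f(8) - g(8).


f(8) = 34
g(8) = -22
Difference = 56

56


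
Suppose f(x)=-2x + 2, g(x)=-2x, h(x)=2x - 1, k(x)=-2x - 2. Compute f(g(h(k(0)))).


-18


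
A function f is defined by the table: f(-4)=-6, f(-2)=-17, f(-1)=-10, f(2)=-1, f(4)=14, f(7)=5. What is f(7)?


5


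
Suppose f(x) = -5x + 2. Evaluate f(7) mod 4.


f(7) = -33
-33 mod 4 = 3

3


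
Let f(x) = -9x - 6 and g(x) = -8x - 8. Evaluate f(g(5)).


g(5) = -48
f(-48) = 426

426


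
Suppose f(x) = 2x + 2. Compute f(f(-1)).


2


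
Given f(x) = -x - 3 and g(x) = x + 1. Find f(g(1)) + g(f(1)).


f(g(1)) = -5
g(f(1)) = -3
Sum = -8

-8


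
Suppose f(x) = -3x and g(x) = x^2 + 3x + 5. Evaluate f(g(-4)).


g(-4) = 9
f(9) = -27

-27


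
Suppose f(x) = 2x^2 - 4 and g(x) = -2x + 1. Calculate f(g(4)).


g(4) = -7
f(-7) = 2*(-7)^2 - 4 = 94

94


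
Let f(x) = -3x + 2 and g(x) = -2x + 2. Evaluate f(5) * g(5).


f(5) = -13
g(5) = -8
Product = 104

104


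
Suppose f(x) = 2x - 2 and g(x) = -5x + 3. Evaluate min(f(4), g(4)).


f(4) = 6
g(4) = -17
min = -17

-17


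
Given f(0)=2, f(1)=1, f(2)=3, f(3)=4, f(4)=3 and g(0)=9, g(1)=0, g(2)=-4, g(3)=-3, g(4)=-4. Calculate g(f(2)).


f(2) = 3
g(3) = -3

-3


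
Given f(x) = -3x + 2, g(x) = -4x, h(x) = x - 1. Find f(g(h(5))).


h(5) = 4
g(4) = -16
f(-16) = 50

50


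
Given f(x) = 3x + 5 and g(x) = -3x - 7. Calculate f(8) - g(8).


f(8) = 29
g(8) = -31
Difference = 60

60


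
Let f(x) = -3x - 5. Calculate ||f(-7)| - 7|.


f(-7) = 16
|16| = 16
|16 - 7| = 9

9


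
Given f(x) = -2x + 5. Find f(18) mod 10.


f(18) = -31
-31 mod 10 = 9

9


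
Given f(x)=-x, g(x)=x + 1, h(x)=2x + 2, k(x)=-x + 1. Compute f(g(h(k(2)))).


k(2) = -1
h(-1) = 0
g(0) = 1
f(1) = -1

-1


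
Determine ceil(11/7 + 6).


11/7 = 1.5714
1.5714 + 6 = 7.5714
ceil(7.5714) = 8

8


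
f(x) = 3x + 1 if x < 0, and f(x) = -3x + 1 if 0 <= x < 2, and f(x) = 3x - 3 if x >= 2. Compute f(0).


0 satisfies 0 <= x < 2
f(0) = 1

1


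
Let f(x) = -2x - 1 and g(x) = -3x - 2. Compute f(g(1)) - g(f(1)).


f(g(1)) = 9
g(f(1)) = 7
Difference = 2

2


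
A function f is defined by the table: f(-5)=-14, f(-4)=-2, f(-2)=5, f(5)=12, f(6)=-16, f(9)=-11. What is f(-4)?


Reading from the table at x = -4

-2


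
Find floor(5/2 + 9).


5/2 = 2.5
2.5 + 9 = 11.5
floor(11.5) = 11

11


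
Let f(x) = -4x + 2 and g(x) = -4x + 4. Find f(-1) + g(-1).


f(-1) = 6
g(-1) = 8
Sum = 14

14


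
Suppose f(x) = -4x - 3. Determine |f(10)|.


f(10) = -43
|-43| = 43

43


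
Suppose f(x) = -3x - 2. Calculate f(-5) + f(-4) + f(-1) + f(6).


f(-5) = 13
f(-4) = 10
f(-1) = 1
f(6) = -20
Sum = 4

4


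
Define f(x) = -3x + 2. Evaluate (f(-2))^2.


f(-2) = 8
(8)^2 = 64

64


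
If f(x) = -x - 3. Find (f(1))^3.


f(1) = -4
(-4)^3 = -64

-64


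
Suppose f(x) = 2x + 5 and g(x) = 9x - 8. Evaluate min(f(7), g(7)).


f(7) = 19
g(7) = 55
min = 19

19


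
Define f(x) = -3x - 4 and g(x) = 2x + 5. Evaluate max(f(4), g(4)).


f(4) = -16
g(4) = 13
max = 13

13


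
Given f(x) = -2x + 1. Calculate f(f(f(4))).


f(4) = -7
f(-7) = 15
f(15) = -29

-29


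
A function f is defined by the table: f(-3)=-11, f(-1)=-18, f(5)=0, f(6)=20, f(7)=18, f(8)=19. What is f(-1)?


-18


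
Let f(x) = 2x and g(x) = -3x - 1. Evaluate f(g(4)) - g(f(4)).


f(g(4)) = -26
g(f(4)) = -25
Difference = -1

-1


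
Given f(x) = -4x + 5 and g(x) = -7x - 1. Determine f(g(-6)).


g(-6) = 41
f(41) = -159

-159


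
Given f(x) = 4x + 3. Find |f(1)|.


f(1) = 7
|7| = 7

7


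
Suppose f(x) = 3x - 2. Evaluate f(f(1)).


f(1) = 1
f(1) = 1

1


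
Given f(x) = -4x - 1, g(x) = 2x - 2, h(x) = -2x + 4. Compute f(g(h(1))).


h(1) = 2
g(2) = 2
f(2) = -9

-9


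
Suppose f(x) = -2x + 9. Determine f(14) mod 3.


f(14) = -19
-19 mod 3 = 2

2


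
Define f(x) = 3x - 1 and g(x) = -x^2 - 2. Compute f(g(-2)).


g(-2) = -6
f(-6) = -19

-19


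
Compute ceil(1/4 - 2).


1/4 = 0.25
0.25 - 2 = -1.75
ceil(-1.75) = -1

-1


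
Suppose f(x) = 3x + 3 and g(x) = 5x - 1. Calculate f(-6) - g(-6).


16


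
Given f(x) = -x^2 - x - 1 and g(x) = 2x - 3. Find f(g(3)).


g(3) = 3
f(3) = (-1)*(3)^2 - 1*(3) - 1 = -13

-13


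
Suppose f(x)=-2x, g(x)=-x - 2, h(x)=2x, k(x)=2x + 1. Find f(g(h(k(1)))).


k(1) = 3
h(3) = 6
g(6) = -8
f(-8) = 16

16


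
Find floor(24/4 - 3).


24/4 = 6
6 - 3 = 3
floor(3) = 3

3


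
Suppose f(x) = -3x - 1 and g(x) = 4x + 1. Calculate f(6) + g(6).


6


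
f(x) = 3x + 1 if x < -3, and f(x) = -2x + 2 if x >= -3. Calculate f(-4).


-4 satisfies x < -3
f(-4) = -11

-11


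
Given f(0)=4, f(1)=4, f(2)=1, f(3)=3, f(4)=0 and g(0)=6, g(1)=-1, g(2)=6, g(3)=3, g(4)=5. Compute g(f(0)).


5


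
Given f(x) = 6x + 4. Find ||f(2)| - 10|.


f(2) = 16
|16| = 16
|16 - 10| = 6

6


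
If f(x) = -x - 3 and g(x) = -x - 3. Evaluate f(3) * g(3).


f(3) = -6
g(3) = -6
Product = 36

36


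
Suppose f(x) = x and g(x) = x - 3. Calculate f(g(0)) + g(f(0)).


f(g(0)) = -3
g(f(0)) = -3
Sum = -6

-6


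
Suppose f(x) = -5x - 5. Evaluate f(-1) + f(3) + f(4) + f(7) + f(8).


-130


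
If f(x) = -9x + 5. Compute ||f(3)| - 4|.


f(3) = -22
|-22| = 22
|22 - 4| = 18

18


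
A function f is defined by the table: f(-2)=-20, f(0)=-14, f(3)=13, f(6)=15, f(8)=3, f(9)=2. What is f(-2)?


Reading from the table at x = -2

-20


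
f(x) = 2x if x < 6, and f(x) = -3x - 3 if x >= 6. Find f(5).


5 satisfies x < 6
f(5) = 10

10


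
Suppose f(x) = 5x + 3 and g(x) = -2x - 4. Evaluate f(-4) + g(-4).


-13


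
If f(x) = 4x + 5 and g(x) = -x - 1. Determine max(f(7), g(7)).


f(7) = 33
g(7) = -8
max = 33

33


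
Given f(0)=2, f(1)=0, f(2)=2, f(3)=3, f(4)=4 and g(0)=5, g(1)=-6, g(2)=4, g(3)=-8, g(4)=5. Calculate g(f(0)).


f(0) = 2
g(2) = 4

4


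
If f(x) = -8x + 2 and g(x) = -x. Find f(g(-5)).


g(-5) = 5
f(5) = -38

-38


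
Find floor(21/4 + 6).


11


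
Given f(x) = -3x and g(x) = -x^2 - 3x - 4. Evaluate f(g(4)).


g(4) = -32
f(-32) = 96

96


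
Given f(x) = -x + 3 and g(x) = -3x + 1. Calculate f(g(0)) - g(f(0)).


f(g(0)) = 2
g(f(0)) = -8
Difference = 10

10


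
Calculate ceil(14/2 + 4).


14/2 = 7
7 + 4 = 11
ceil(11) = 11

11


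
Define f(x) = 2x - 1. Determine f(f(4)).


f(4) = 7
f(7) = 13

13


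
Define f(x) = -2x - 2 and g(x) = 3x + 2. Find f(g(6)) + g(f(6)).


-82


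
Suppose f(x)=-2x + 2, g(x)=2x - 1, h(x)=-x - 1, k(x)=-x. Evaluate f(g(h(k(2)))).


k(2) = -2
h(-2) = 1
g(1) = 1
f(1) = 0

0


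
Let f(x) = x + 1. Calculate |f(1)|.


2


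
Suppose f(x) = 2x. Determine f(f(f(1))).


f(1) = 2
f(2) = 4
f(4) = 8

8


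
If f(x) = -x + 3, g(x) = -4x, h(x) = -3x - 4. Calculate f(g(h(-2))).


11


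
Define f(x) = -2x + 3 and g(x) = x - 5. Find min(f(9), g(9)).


-15


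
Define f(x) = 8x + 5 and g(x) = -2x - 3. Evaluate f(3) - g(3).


f(3) = 29
g(3) = -9
Difference = 38

38


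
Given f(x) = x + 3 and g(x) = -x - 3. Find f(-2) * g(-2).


f(-2) = 1
g(-2) = -1
Product = -1

-1


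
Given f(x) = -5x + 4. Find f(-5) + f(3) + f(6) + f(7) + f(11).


f(-5) = 29
f(3) = -11
f(6) = -26
f(7) = -31
f(11) = -51
Sum = -90

-90


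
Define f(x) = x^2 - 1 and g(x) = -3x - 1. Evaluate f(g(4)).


168


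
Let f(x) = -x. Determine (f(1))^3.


-1


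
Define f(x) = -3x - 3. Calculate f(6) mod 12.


f(6) = -21
-21 mod 12 = 3

3


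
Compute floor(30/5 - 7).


30/5 = 6
6 - 7 = -1
floor(-1) = -1

-1


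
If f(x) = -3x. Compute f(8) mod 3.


f(8) = -24
-24 mod 3 = 0

0


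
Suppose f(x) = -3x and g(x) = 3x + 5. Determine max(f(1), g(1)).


f(1) = -3
g(1) = 8
max = 8

8


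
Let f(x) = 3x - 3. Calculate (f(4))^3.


f(4) = 9
(9)^3 = 729

729


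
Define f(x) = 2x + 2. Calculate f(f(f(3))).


f(3) = 8
f(8) = 18
f(18) = 38

38


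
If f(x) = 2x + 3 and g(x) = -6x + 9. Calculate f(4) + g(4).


f(4) = 11
g(4) = -15
Sum = -4

-4


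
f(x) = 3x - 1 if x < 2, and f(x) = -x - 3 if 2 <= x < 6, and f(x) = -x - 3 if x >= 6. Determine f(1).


1 satisfies x < 2
f(1) = 2

2


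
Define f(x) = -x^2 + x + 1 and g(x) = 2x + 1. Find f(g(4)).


g(4) = 9
f(9) = (-1)*(9)^2 + 1*(9) + 1 = -71

-71


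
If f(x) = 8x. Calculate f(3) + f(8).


88


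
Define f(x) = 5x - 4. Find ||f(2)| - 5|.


f(2) = 6
|6| = 6
|6 - 5| = 1

1


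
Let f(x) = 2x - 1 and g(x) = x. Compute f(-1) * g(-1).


3


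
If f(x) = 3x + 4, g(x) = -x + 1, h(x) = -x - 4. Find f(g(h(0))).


h(0) = -4
g(-4) = 5
f(5) = 19

19


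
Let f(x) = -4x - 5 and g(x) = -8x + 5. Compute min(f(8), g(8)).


f(8) = -37
g(8) = -59
min = -59

-59


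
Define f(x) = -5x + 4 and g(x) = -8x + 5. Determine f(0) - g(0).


f(0) = 4
g(0) = 5
Difference = -1

-1


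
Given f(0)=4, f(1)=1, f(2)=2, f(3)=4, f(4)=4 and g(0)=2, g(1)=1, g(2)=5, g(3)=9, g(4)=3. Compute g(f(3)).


f(3) = 4
g(4) = 3

3


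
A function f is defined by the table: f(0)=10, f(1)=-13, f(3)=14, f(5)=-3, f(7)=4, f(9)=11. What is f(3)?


14


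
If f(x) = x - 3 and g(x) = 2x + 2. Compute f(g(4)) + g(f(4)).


f(g(4)) = 7
g(f(4)) = 4
Sum = 11

11


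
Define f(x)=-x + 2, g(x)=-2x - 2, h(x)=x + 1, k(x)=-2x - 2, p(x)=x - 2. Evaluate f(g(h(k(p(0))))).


p(0) = -2
k(-2) = 2
h(2) = 3
g(3) = -8
f(-8) = 10

10


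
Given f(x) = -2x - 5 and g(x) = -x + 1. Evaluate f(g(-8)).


g(-8) = 9
f(9) = -23

-23


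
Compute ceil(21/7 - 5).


21/7 = 3
3 - 5 = -2
ceil(-2) = -2

-2


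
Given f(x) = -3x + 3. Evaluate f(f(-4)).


f(-4) = 15
f(15) = -42

-42


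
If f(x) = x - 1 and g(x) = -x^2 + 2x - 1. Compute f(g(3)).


g(3) = -4
f(-4) = -5

-5


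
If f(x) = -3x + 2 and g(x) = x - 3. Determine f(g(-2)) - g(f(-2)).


f(g(-2)) = 17
g(f(-2)) = 5
Difference = 12

12


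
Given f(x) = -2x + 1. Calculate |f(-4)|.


9


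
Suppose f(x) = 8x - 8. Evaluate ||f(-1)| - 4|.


f(-1) = -16
|-16| = 16
|16 - 4| = 12

12


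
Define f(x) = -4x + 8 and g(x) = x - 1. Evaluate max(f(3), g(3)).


f(3) = -4
g(3) = 2
max = 2

2


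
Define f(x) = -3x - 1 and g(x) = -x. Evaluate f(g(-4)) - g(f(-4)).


f(g(-4)) = -13
g(f(-4)) = -11
Difference = -2

-2


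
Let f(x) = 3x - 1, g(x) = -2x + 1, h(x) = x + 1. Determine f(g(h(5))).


h(5) = 6
g(6) = -11
f(-11) = -34

-34


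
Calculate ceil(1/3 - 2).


1/3 = 0.3333
0.3333 - 2 = -1.6667
ceil(-1.6667) = -1

-1


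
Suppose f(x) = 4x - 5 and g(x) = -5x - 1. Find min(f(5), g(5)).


f(5) = 15
g(5) = -26
min = -26

-26


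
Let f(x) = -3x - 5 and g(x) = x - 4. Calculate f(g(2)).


g(2) = -2
f(-2) = 1

1


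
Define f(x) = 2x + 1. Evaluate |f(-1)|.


1


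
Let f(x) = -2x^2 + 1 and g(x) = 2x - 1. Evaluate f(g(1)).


g(1) = 1
f(1) = (-2)*(1)^2 + 1 = -1

-1


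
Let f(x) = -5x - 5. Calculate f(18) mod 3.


f(18) = -95
-95 mod 3 = 1

1


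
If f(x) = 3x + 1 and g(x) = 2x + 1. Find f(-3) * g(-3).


f(-3) = -8
g(-3) = -5
Product = 40

40


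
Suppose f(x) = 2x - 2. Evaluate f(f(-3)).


-18


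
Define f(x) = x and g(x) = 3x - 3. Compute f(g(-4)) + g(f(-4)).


f(g(-4)) = -15
g(f(-4)) = -15
Sum = -30

-30


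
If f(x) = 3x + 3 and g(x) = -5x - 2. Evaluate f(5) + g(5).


f(5) = 18
g(5) = -27
Sum = -9

-9


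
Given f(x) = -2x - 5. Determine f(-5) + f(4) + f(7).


f(-5) = 5
f(4) = -13
f(7) = -19
Sum = -27

-27


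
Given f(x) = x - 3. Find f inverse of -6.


Solve x - 3 = -6
x = (-6 + 3) / 1 = -3

-3


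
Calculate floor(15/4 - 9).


15/4 = 3.75
3.75 - 9 = -5.25
floor(-5.25) = -6

-6


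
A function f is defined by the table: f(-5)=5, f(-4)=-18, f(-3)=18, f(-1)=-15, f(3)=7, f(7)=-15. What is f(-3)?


18


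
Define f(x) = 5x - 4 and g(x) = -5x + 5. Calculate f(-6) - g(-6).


f(-6) = -34
g(-6) = 35
Difference = -69

-69


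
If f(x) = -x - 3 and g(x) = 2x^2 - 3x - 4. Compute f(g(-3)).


g(-3) = 23
f(23) = -26

-26


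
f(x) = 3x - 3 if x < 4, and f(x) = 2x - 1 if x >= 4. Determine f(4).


4 satisfies x >= 4
f(4) = 7

7


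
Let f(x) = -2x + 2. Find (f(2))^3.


f(2) = -2
(-2)^3 = -8

-8


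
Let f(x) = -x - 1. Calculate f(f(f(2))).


f(2) = -3
f(-3) = 2
f(2) = -3

-3


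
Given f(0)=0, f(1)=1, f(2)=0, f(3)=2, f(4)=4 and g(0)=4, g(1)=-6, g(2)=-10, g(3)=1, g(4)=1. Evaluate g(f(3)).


f(3) = 2
g(2) = -10

-10


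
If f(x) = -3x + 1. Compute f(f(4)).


f(4) = -11
f(-11) = 34

34


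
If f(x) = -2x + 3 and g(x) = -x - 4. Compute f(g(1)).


g(1) = -5
f(-5) = 13

13


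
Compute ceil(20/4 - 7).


-2


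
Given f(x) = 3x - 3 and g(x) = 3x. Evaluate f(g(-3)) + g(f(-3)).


f(g(-3)) = -30
g(f(-3)) = -36
Sum = -66

-66


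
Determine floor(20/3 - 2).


20/3 = 6.6667
6.6667 - 2 = 4.6667
floor(4.6667) = 4

4


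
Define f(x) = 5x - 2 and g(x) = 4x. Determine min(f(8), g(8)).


32


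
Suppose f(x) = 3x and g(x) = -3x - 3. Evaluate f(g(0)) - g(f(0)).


f(g(0)) = -9
g(f(0)) = -3
Difference = -6

-6


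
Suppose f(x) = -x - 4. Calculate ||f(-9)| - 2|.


f(-9) = 5
|5| = 5
|5 - 2| = 3

3


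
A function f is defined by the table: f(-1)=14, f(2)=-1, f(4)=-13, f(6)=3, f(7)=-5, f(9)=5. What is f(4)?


Reading from the table at x = 4

-13


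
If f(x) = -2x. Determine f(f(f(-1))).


f(-1) = 2
f(2) = -4
f(-4) = 8

8


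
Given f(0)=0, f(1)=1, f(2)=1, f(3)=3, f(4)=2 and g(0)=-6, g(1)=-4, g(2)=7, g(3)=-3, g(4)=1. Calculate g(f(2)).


f(2) = 1
g(1) = -4

-4


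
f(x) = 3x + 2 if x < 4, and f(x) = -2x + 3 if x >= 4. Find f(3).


11


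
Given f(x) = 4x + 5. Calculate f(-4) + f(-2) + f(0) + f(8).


f(-4) = -11
f(-2) = -3
f(0) = 5
f(8) = 37
Sum = 28

28


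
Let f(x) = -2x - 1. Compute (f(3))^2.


f(3) = -7
(-7)^2 = 49

49


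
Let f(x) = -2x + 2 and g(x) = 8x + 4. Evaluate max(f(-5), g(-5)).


f(-5) = 12
g(-5) = -36
max = 12

12


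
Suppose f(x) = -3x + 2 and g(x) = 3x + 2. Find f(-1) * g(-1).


f(-1) = 5
g(-1) = -1
Product = -5

-5


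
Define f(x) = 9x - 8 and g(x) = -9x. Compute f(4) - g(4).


f(4) = 28
g(4) = -36
Difference = 64

64


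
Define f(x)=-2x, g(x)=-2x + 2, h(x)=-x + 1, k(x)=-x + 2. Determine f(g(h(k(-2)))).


k(-2) = 4
h(4) = -3
g(-3) = 8
f(8) = -16

-16


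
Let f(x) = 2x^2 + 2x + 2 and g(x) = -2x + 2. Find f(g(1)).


g(1) = 0
f(0) = 2*(0)^2 + 2*(0) + 2 = 2

2


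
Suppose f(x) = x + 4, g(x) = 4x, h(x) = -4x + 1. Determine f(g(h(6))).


h(6) = -23
g(-23) = -92
f(-92) = -88

-88


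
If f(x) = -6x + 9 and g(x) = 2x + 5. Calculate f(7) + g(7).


f(7) = -33
g(7) = 19
Sum = -14

-14


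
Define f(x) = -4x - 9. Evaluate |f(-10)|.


f(-10) = 31
|31| = 31

31


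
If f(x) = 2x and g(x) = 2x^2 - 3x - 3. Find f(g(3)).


12


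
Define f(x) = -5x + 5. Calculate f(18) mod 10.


f(18) = -85
-85 mod 10 = 5

5


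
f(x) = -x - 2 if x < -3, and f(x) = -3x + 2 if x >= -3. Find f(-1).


-1 satisfies x >= -3
f(-1) = 5

5


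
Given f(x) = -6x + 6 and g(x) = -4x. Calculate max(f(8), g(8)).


f(8) = -42
g(8) = -32
max = -32

-32


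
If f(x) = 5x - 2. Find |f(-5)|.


f(-5) = -27
|-27| = 27

27


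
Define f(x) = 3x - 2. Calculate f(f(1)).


f(1) = 1
f(1) = 1

1


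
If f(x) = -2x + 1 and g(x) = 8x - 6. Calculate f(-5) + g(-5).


f(-5) = 11
g(-5) = -46
Sum = -35

-35


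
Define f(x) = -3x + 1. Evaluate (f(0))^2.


f(0) = 1
(1)^2 = 1

1


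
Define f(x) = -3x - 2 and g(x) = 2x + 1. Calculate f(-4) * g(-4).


f(-4) = 10
g(-4) = -7
Product = -70

-70


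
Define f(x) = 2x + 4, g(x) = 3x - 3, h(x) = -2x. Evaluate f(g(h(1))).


h(1) = -2
g(-2) = -9
f(-9) = -14

-14


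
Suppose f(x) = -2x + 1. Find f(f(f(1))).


f(1) = -1
f(-1) = 3
f(3) = -5

-5


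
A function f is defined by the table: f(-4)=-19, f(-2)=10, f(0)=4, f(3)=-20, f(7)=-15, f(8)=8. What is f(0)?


Reading from the table at x = 0

4


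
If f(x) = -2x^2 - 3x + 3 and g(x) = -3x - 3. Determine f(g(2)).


g(2) = -9
f(-9) = (-2)*(-9)^2 - 3*(-9) + 3 = -132

-132


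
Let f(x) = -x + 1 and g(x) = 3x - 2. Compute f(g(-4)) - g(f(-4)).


f(g(-4)) = 15
g(f(-4)) = 13
Difference = 2

2


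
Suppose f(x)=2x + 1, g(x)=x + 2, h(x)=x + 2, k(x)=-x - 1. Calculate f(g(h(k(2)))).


k(2) = -3
h(-3) = -1
g(-1) = 1
f(1) = 3

3


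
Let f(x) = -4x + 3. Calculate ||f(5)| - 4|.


f(5) = -17
|-17| = 17
|17 - 4| = 13

13


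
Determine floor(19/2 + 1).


10


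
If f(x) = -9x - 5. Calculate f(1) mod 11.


f(1) = -14
-14 mod 11 = 8

8


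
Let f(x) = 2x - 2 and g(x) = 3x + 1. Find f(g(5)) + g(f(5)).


f(g(5)) = 30
g(f(5)) = 25
Sum = 55

55


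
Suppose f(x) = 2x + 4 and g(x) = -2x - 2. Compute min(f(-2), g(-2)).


f(-2) = 0
g(-2) = 2
min = 0

0


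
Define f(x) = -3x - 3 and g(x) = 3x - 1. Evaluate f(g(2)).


g(2) = 5
f(5) = -18

-18


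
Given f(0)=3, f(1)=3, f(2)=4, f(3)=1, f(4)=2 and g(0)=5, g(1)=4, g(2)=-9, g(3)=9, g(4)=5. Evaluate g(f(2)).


f(2) = 4
g(4) = 5

5


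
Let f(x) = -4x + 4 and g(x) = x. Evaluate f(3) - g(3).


-11


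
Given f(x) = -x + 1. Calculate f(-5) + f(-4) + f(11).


1


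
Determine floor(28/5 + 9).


28/5 = 5.6
5.6 + 9 = 14.6
floor(14.6) = 14

14


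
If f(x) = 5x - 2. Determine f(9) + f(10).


f(9) = 43
f(10) = 48
Sum = 91

91


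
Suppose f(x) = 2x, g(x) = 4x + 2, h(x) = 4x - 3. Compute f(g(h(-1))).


h(-1) = -7
g(-7) = -26
f(-26) = -52

-52


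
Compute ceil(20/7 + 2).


20/7 = 2.8571
2.8571 + 2 = 4.8571
ceil(4.8571) = 5

5


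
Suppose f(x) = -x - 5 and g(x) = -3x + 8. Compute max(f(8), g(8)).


-13


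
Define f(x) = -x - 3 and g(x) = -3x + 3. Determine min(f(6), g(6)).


f(6) = -9
g(6) = -15
min = -15

-15


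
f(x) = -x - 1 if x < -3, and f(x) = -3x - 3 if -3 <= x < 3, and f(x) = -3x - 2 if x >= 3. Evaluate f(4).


4 satisfies x >= 3
f(4) = -14

-14


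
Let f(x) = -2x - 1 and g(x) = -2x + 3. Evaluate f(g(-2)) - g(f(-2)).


f(g(-2)) = -15
g(f(-2)) = -3
Difference = -12

-12


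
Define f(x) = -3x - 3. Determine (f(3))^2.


f(3) = -12
(-12)^2 = 144

144


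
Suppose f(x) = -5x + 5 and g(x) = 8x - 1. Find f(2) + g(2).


f(2) = -5
g(2) = 15
Sum = 10

10


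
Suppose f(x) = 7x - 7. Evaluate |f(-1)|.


14


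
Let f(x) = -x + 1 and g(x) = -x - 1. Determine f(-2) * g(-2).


f(-2) = 3
g(-2) = 1
Product = 3

3


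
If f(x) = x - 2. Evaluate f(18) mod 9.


f(18) = 16
16 mod 9 = 7

7


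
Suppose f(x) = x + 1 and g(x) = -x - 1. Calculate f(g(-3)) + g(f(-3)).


f(g(-3)) = 3
g(f(-3)) = 1
Sum = 4

4


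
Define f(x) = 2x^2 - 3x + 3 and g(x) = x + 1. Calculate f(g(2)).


12


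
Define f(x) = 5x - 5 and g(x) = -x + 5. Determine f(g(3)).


g(3) = 2
f(2) = 5

5


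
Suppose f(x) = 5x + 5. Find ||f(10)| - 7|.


f(10) = 55
|55| = 55
|55 - 7| = 48

48


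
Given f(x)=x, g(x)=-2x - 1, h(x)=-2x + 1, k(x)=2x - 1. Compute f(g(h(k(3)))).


k(3) = 5
h(5) = -9
g(-9) = 17
f(17) = 17

17


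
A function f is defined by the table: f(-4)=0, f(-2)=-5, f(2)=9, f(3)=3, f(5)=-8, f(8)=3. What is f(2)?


Reading from the table at x = 2

9


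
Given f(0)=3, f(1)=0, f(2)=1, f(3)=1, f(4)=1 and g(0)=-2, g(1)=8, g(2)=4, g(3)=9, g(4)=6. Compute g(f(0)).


9


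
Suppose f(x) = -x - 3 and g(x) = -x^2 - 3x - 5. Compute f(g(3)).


g(3) = -23
f(-23) = 20

20


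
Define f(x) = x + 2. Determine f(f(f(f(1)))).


f(1) = 3
f(3) = 5
f(5) = 7
f(7) = 9

9


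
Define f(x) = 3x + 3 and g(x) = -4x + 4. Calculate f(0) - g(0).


f(0) = 3
g(0) = 4
Difference = -1

-1


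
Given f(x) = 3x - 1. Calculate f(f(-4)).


f(-4) = -13
f(-13) = -40

-40


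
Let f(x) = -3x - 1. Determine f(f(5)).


47


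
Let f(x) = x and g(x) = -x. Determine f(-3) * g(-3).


-9


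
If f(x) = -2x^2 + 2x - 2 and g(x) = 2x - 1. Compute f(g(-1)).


g(-1) = -3
f(-3) = (-2)*(-3)^2 + 2*(-3) - 2 = -26

-26


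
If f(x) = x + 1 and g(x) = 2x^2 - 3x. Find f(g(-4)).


45


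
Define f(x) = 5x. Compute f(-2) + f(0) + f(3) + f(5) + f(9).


75


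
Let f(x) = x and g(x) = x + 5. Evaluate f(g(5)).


g(5) = 10
f(10) = 10

10


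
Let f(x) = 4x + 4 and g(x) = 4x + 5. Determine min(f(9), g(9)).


40


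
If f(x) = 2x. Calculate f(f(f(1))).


f(1) = 2
f(2) = 4
f(4) = 8

8


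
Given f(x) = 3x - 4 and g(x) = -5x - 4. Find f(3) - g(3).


24


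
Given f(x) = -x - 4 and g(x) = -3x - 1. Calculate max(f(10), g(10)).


-14


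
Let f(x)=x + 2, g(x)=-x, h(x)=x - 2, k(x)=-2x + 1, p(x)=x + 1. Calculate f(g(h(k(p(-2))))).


p(-2) = -1
k(-1) = 3
h(3) = 1
g(1) = -1
f(-1) = 1

1


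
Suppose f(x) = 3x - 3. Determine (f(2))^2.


f(2) = 3
(3)^2 = 9

9


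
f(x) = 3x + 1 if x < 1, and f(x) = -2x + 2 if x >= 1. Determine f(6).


6 satisfies x >= 1
f(6) = -10

-10


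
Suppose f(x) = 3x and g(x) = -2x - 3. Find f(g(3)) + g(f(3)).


-48


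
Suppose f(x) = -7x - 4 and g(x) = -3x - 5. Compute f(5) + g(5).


-59


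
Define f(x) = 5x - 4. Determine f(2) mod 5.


f(2) = 6
6 mod 5 = 1

1


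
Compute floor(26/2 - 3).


10


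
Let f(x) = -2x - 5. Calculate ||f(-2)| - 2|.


f(-2) = -1
|-1| = 1
|1 - 2| = 1

1


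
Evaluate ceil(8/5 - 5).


-3


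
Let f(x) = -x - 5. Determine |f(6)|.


11


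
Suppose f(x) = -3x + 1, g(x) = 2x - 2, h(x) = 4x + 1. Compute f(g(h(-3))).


h(-3) = -11
g(-11) = -24
f(-24) = 73

73


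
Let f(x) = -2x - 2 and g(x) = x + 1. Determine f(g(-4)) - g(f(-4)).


-3


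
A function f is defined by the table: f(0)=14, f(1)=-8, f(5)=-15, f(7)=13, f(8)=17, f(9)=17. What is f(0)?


14


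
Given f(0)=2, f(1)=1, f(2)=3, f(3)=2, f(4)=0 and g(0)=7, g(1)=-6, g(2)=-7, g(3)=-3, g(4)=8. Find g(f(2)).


f(2) = 3
g(3) = -3

-3


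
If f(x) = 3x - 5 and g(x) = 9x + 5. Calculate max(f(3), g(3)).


f(3) = 4
g(3) = 32
max = 32

32


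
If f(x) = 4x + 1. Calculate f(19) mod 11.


f(19) = 77
77 mod 11 = 0

0


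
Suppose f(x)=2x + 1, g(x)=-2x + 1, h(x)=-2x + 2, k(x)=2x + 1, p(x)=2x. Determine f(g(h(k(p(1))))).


35


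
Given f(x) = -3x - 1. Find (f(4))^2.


169


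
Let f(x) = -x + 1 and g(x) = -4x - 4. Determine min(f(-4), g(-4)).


f(-4) = 5
g(-4) = 12
min = 5

5


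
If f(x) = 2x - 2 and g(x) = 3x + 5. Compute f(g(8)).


g(8) = 29
f(29) = 56

56


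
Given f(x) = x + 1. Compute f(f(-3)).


f(-3) = -2
f(-2) = -1

-1


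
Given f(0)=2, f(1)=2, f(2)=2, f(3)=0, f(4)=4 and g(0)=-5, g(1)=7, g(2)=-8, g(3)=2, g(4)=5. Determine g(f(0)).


f(0) = 2
g(2) = -8

-8


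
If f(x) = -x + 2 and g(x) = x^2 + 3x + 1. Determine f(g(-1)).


g(-1) = -1
f(-1) = 3

3


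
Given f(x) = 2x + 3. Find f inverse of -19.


Solve 2x + 3 = -19
x = (-19 - 3) / 2 = -11

-11


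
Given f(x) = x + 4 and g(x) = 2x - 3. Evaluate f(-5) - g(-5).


12


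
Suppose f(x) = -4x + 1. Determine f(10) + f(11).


f(10) = -39
f(11) = -43
Sum = -82

-82


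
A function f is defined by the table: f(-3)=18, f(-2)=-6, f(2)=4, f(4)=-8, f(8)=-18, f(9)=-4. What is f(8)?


Reading from the table at x = 8

-18


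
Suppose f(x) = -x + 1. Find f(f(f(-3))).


f(-3) = 4
f(4) = -3
f(-3) = 4

4


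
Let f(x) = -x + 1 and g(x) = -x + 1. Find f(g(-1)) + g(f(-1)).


f(g(-1)) = -1
g(f(-1)) = -1
Sum = -2

-2


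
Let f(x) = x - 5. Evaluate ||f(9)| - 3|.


f(9) = 4
|4| = 4
|4 - 3| = 1

1


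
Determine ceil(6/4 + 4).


6/4 = 1.5
1.5 + 4 = 5.5
ceil(5.5) = 6

6


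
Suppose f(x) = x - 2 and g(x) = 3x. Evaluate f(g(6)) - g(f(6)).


4


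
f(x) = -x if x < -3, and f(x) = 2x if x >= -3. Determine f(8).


8 satisfies x >= -3
f(8) = 16

16


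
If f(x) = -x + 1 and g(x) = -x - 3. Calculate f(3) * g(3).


12


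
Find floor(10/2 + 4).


9


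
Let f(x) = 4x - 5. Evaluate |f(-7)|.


f(-7) = -33
|-33| = 33

33


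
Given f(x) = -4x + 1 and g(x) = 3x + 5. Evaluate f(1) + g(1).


5


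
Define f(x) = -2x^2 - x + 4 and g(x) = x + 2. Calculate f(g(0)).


g(0) = 2
f(2) = (-2)*(2)^2 - 1*(2) + 4 = -6

-6


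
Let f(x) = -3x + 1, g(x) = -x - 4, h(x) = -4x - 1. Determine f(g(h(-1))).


h(-1) = 3
g(3) = -7
f(-7) = 22

22


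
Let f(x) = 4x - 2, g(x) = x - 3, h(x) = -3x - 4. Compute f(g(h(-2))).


-6


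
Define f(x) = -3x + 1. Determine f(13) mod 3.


1


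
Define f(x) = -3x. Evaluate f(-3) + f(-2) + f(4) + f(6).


f(-3) = 9
f(-2) = 6
f(4) = -12
f(6) = -18
Sum = -15

-15


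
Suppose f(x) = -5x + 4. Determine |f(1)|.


f(1) = -1
|-1| = 1

1


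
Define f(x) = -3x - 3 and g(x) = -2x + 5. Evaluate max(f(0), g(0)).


f(0) = -3
g(0) = 5
max = 5

5


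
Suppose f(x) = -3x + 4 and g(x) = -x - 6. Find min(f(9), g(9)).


f(9) = -23
g(9) = -15
min = -23

-23


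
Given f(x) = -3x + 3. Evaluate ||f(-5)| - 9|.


f(-5) = 18
|18| = 18
|18 - 9| = 9

9
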